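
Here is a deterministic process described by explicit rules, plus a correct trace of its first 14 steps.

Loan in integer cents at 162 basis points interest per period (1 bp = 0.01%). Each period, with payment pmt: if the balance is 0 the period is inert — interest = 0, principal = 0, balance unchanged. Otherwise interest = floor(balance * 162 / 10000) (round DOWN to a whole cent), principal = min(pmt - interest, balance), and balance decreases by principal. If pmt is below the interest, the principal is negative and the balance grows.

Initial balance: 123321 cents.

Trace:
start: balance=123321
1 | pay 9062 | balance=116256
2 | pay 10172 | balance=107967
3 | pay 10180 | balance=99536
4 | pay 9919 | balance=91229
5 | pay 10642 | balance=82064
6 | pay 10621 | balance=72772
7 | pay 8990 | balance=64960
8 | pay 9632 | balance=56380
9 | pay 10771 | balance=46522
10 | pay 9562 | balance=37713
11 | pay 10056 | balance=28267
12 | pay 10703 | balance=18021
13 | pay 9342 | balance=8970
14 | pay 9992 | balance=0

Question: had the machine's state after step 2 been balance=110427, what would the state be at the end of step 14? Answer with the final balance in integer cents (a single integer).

2107

state after step 2 := balance=110427
3 | pay 10180 | balance=102035
4 | pay 9919 | balance=93768
5 | pay 10642 | balance=84645
6 | pay 10621 | balance=75395
7 | pay 8990 | balance=67626
8 | pay 9632 | balance=59089
9 | pay 10771 | balance=49275
10 | pay 9562 | balance=40511
11 | pay 10056 | balance=31111
12 | pay 10703 | balance=20911
13 | pay 9342 | balance=11907
14 | pay 9992 | balance=2107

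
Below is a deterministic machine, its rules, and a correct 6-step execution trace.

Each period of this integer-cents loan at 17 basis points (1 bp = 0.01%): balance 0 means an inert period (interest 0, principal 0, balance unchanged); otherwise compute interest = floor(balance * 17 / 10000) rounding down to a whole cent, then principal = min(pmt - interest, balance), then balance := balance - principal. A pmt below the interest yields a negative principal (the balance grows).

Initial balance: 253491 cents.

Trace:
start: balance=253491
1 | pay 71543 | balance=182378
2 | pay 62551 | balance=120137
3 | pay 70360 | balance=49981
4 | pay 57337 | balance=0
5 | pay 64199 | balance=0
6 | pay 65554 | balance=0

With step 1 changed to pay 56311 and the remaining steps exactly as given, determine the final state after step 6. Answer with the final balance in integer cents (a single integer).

0

(re-executing from step 1 with the substitution; state before step 1: balance=253491)
1 | pay 56311 | balance=197610
2 | pay 62551 | balance=135394
3 | pay 70360 | balance=65264
4 | pay 57337 | balance=8037
5 | pay 64199 | balance=0
6 | pay 65554 | balance=0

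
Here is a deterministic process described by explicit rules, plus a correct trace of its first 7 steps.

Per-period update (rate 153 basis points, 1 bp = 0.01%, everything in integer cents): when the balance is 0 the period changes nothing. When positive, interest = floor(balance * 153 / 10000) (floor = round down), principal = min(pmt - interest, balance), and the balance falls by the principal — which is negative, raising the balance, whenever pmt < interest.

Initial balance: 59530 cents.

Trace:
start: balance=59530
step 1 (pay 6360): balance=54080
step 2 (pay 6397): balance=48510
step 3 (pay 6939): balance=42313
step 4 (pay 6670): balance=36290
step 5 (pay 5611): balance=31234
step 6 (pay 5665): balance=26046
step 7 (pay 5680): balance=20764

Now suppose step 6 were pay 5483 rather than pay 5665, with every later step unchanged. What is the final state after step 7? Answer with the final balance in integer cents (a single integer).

20949

(re-executing from step 6 with the substitution; state before step 6: balance=31234)
step 6 (pay 5483): balance=26228
step 7 (pay 5680): balance=20949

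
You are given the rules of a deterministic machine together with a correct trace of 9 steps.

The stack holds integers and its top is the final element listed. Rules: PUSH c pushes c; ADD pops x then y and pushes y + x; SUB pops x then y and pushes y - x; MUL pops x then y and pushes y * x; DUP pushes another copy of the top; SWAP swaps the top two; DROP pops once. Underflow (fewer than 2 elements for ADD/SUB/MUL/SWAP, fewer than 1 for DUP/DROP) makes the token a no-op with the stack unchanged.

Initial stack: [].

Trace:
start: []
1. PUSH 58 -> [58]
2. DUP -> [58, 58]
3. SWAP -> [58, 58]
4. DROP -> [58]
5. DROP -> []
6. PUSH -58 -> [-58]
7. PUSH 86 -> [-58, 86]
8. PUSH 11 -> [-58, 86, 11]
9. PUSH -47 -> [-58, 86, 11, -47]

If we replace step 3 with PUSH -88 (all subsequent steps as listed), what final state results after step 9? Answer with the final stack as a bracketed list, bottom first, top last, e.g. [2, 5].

[58, -58, 86, 11, -47]

(re-executing from step 3 with the substitution; state before step 3: [58, 58])
3. PUSH -88 -> [58, 58, -88]
4. DROP -> [58, 58]
5. DROP -> [58]
6. PUSH -58 -> [58, -58]
7. PUSH 86 -> [58, -58, 86]
8. PUSH 11 -> [58, -58, 86, 11]
9. PUSH -47 -> [58, -58, 86, 11, -47]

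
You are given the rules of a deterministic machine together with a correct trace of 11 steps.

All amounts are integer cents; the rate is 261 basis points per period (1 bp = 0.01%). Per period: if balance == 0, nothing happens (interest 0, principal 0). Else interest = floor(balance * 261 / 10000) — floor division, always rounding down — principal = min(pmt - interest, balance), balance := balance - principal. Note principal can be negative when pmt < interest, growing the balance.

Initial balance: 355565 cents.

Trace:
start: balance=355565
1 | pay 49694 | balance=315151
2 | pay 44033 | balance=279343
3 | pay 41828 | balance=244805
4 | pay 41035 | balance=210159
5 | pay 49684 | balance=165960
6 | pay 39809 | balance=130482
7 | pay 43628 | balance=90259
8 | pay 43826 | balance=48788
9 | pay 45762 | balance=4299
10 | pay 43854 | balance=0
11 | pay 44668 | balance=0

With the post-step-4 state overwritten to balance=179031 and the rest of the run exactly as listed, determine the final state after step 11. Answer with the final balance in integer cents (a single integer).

state after step 4 := balance=179031
5 | pay 49684 | balance=134019
6 | pay 39809 | balance=97707
7 | pay 43628 | balance=56629
8 | pay 43826 | balance=14281
9 | pay 45762 | balance=0
10 | pay 43854 | balance=0
11 | pay 44668 | balance=0

0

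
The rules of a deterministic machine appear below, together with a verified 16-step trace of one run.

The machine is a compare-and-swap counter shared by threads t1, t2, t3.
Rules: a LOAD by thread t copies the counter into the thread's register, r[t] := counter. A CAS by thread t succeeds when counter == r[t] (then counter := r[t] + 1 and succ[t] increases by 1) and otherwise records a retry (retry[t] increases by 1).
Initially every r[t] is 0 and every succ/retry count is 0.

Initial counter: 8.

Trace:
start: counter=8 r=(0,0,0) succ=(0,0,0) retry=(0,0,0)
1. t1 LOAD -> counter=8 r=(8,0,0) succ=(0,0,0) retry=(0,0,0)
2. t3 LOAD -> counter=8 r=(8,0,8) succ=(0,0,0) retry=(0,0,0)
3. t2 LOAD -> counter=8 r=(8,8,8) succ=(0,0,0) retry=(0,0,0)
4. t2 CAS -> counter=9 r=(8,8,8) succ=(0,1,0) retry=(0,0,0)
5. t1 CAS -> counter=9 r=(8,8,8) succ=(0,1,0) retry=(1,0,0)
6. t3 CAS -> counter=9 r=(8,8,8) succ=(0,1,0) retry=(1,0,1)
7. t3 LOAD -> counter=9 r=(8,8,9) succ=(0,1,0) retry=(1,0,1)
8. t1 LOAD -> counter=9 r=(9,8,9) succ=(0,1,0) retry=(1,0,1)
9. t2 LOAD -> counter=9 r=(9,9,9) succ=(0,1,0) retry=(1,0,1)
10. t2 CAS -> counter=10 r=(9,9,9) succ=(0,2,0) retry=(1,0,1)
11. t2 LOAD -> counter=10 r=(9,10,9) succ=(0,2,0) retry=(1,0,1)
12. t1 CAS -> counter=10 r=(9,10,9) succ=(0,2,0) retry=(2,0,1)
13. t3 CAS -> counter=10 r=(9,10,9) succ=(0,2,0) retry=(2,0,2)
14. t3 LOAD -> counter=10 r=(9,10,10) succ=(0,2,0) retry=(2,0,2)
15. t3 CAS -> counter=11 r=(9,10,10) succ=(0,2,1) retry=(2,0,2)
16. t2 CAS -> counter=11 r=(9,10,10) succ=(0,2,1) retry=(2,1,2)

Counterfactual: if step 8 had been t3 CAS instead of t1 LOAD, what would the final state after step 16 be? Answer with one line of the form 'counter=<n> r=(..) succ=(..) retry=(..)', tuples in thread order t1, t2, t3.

counter=12 r=(8,11,11) succ=(0,2,2) retry=(2,1,2)

(re-executing from step 8 with the substitution; state before step 8: counter=9 r=(8,8,9) succ=(0,1,0) retry=(1,0,1))
8. t3 CAS -> counter=10 r=(8,8,9) succ=(0,1,1) retry=(1,0,1)
9. t2 LOAD -> counter=10 r=(8,10,9) succ=(0,1,1) retry=(1,0,1)
10. t2 CAS -> counter=11 r=(8,10,9) succ=(0,2,1) retry=(1,0,1)
11. t2 LOAD -> counter=11 r=(8,11,9) succ=(0,2,1) retry=(1,0,1)
12. t1 CAS -> counter=11 r=(8,11,9) succ=(0,2,1) retry=(2,0,1)
13. t3 CAS -> counter=11 r=(8,11,9) succ=(0,2,1) retry=(2,0,2)
14. t3 LOAD -> counter=11 r=(8,11,11) succ=(0,2,1) retry=(2,0,2)
15. t3 CAS -> counter=12 r=(8,11,11) succ=(0,2,2) retry=(2,0,2)
16. t2 CAS -> counter=12 r=(8,11,11) succ=(0,2,2) retry=(2,1,2)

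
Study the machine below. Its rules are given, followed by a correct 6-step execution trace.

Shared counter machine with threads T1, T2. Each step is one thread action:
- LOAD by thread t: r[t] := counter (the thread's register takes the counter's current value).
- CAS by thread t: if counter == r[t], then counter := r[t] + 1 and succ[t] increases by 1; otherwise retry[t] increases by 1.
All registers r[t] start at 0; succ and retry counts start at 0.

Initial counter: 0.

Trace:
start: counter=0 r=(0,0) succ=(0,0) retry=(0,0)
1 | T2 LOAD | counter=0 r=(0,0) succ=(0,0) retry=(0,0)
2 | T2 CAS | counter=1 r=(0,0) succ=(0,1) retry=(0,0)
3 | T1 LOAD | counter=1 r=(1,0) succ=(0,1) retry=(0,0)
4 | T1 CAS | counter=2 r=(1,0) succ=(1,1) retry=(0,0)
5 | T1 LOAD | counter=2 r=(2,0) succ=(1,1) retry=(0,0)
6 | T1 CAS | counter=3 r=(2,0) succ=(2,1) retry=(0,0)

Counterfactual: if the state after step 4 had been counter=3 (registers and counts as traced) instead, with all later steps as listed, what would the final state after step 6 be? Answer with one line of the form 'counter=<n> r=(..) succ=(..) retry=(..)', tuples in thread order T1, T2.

counter=4 r=(3,0) succ=(2,1) retry=(0,0)

state after step 4 := counter=3 r=(1,0) succ=(1,1) retry=(0,0)
5 | T1 LOAD | counter=3 r=(3,0) succ=(1,1) retry=(0,0)
6 | T1 CAS | counter=4 r=(3,0) succ=(2,1) retry=(0,0)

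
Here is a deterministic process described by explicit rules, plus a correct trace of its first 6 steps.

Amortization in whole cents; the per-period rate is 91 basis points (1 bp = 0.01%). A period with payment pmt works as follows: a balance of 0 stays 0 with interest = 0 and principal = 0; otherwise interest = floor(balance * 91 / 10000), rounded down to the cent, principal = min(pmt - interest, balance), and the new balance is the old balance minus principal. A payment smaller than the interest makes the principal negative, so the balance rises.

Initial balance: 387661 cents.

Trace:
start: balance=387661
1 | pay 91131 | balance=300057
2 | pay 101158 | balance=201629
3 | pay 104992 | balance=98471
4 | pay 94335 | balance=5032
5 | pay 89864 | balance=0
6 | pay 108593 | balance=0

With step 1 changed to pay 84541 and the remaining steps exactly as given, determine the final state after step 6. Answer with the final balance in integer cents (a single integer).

0

(re-executing from step 1 with the substitution; state before step 1: balance=387661)
1 | pay 84541 | balance=306647
2 | pay 101158 | balance=208279
3 | pay 104992 | balance=105182
4 | pay 94335 | balance=11804
5 | pay 89864 | balance=0
6 | pay 108593 | balance=0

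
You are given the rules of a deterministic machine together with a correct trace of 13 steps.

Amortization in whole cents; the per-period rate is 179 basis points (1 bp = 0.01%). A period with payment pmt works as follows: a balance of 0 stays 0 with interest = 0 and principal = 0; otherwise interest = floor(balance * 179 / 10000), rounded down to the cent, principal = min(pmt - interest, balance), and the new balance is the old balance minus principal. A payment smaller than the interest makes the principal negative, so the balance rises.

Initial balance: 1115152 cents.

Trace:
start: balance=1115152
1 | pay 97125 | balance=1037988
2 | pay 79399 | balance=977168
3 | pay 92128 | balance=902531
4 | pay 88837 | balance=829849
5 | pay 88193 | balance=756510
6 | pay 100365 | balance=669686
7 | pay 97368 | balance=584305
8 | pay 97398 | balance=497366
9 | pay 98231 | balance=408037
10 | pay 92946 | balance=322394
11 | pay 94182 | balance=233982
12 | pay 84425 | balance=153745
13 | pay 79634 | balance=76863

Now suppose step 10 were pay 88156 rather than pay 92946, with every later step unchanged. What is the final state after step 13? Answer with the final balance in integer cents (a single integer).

(re-executing from step 10 with the substitution; state before step 10: balance=408037)
10 | pay 88156 | balance=327184
11 | pay 94182 | balance=238858
12 | pay 84425 | balance=158708
13 | pay 79634 | balance=81914

81914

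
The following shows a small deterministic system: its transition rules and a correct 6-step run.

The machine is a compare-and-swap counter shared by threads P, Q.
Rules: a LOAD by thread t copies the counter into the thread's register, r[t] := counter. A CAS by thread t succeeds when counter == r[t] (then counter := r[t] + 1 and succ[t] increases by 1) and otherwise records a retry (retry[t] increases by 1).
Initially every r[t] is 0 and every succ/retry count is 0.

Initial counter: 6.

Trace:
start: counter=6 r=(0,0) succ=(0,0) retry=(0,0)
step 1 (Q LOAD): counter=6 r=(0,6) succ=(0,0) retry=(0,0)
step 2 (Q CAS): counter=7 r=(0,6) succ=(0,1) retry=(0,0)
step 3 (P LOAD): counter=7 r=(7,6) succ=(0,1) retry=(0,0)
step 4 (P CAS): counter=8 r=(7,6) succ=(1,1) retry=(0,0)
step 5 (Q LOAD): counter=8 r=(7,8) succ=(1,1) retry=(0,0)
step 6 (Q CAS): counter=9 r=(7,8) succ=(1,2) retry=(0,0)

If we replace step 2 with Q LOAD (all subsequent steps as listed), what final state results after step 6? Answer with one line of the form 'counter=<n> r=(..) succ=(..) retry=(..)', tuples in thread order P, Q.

counter=8 r=(6,7) succ=(1,1) retry=(0,0)

(re-executing from step 2 with the substitution; state before step 2: counter=6 r=(0,6) succ=(0,0) retry=(0,0))
step 2 (Q LOAD): counter=6 r=(0,6) succ=(0,0) retry=(0,0)
step 3 (P LOAD): counter=6 r=(6,6) succ=(0,0) retry=(0,0)
step 4 (P CAS): counter=7 r=(6,6) succ=(1,0) retry=(0,0)
step 5 (Q LOAD): counter=7 r=(6,7) succ=(1,0) retry=(0,0)
step 6 (Q CAS): counter=8 r=(6,7) succ=(1,1) retry=(0,0)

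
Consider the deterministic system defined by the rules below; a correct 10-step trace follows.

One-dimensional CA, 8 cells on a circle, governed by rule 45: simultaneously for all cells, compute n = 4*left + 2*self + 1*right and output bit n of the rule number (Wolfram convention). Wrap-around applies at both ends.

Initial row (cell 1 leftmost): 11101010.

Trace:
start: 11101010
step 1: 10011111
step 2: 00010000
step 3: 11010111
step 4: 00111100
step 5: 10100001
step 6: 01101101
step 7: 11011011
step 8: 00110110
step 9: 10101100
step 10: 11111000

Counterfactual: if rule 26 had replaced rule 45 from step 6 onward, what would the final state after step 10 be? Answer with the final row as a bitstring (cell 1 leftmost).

(re-executing steps 6..10 under rule 26; state before step 6: 10100001)
step 6: 00010011
step 7: 10101110
step 8: 00001000
step 9: 00010100
step 10: 00100010

00100010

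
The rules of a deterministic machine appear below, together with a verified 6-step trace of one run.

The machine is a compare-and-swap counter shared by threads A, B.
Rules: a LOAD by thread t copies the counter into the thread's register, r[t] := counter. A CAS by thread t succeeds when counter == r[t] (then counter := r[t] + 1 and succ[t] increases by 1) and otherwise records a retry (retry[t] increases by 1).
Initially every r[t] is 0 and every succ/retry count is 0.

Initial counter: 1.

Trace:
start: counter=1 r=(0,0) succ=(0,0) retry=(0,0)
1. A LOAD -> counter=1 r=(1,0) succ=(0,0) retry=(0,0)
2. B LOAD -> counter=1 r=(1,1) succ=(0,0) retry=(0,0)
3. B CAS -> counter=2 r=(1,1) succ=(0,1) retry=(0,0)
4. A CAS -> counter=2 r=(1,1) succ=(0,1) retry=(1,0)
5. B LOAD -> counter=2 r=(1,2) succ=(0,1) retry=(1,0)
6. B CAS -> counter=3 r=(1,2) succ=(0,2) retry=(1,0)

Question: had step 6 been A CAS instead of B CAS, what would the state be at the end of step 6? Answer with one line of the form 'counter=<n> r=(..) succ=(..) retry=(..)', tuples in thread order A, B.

counter=2 r=(1,2) succ=(0,1) retry=(2,0)

(re-executing from step 6 with the substitution; state before step 6: counter=2 r=(1,2) succ=(0,1) retry=(1,0))
6. A CAS -> counter=2 r=(1,2) succ=(0,1) retry=(2,0)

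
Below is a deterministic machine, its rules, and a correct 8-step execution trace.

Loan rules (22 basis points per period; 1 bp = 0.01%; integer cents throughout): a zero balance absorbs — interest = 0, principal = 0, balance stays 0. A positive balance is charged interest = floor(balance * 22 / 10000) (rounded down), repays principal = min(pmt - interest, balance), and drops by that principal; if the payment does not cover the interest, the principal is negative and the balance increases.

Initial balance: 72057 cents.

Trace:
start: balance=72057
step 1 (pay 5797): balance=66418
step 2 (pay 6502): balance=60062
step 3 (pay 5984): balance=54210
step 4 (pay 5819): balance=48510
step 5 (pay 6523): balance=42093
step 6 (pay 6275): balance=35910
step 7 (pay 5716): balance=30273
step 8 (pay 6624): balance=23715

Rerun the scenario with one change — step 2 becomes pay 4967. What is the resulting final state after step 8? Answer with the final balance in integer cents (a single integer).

25271

(re-executing from step 2 with the substitution; state before step 2: balance=66418)
step 2 (pay 4967): balance=61597
step 3 (pay 5984): balance=55748
step 4 (pay 5819): balance=50051
step 5 (pay 6523): balance=43638
step 6 (pay 6275): balance=37459
step 7 (pay 5716): balance=31825
step 8 (pay 6624): balance=25271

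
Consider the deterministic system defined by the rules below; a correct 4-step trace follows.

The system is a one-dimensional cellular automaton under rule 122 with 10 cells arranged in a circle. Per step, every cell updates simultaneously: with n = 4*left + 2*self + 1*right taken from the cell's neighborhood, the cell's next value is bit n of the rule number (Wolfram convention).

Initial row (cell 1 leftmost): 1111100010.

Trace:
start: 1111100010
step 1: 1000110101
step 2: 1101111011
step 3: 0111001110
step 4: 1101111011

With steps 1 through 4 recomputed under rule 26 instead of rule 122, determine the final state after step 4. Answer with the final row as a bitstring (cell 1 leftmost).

(re-executing steps 1..4 under rule 26; state before step 1: 1111100010)
step 1: 1000010100
step 2: 0100100011
step 3: 0011010110
step 4: 0110000101

0110000101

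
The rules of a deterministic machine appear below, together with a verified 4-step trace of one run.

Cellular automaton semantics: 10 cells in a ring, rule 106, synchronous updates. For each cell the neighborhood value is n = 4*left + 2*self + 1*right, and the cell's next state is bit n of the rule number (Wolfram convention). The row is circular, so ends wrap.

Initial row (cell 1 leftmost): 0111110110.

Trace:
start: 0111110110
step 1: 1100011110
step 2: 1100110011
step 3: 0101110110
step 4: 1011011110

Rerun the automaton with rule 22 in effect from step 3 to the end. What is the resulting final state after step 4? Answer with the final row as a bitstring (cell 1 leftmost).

(re-executing steps 3..4 under rule 22; state before step 3: 1100110011)
step 3: 0011001100
step 4: 0100110010

0100110010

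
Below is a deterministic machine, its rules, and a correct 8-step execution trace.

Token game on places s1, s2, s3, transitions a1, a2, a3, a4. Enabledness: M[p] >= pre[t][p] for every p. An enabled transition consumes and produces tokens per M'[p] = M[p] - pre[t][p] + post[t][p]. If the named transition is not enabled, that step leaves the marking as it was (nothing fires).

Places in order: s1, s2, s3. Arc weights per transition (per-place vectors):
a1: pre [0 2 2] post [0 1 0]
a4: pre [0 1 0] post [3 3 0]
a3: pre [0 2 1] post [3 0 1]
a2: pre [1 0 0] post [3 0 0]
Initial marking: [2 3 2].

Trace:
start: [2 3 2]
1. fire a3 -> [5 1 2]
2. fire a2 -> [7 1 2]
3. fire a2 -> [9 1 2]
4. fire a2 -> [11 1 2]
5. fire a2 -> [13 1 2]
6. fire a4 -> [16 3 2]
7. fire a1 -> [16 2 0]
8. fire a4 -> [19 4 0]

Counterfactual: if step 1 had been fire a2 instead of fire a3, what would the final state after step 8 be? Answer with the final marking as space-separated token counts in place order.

18 6 0

(re-executing from step 1 with the substitution; state before step 1: [2 3 2])
1. fire a2 -> [4 3 2]
2. fire a2 -> [6 3 2]
3. fire a2 -> [8 3 2]
4. fire a2 -> [10 3 2]
5. fire a2 -> [12 3 2]
6. fire a4 -> [15 5 2]
7. fire a1 -> [15 4 0]
8. fire a4 -> [18 6 0]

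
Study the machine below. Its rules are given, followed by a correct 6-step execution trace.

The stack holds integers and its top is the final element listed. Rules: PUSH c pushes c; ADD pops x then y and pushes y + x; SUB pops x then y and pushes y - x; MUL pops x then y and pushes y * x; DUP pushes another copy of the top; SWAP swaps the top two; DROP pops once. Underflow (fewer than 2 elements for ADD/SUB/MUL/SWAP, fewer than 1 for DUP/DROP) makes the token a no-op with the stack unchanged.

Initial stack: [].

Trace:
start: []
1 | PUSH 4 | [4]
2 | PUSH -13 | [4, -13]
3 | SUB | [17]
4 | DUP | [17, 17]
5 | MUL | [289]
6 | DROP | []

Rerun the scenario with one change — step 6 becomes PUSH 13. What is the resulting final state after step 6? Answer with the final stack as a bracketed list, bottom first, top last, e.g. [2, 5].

(re-executing from step 6 with the substitution; state before step 6: [289])
6 | PUSH 13 | [289, 13]

[289, 13]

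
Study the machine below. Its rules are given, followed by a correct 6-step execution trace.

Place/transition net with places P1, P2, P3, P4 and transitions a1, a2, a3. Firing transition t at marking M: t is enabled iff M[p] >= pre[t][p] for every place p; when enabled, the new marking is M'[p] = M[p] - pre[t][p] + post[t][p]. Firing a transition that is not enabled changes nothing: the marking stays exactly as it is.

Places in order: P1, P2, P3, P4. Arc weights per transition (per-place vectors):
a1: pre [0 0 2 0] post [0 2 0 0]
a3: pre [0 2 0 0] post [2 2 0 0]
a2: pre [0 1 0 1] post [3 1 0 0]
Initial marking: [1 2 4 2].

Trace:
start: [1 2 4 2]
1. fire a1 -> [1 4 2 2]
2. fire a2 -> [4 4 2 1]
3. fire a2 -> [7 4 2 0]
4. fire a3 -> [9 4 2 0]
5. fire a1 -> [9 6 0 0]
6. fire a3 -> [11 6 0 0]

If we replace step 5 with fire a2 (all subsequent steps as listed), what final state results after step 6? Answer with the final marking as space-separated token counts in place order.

11 4 2 0

(re-executing from step 5 with the substitution; state before step 5: [9 4 2 0])
5. fire a2 -> [9 4 2 0]
6. fire a3 -> [11 4 2 0]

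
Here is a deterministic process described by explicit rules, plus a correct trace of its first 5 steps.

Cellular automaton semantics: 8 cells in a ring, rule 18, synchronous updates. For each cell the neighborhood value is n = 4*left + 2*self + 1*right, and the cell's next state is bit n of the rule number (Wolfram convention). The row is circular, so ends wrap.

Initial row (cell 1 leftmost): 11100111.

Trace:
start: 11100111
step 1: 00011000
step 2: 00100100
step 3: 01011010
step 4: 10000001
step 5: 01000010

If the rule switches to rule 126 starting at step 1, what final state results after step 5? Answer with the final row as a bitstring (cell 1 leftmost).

(re-executing steps 1..5 under rule 126; state before step 1: 11100111)
step 1: 00111100
step 2: 01100110
step 3: 11111111
step 4: 00000000
step 5: 00000000

00000000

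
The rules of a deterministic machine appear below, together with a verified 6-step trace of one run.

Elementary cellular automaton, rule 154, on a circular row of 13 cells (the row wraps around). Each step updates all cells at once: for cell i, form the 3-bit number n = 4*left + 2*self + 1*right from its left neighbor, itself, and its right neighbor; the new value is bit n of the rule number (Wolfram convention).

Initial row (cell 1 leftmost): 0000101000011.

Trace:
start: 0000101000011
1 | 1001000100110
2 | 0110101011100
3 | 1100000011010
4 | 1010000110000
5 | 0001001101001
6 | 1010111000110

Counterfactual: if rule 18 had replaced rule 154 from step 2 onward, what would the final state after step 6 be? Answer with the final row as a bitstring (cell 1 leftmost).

0101000101000

(re-executing steps 2..6 under rule 18; state before step 2: 1001000100110)
2 | 0110101011000
3 | 1000000000100
4 | 0100000001011
5 | 0010000010000
6 | 0101000101000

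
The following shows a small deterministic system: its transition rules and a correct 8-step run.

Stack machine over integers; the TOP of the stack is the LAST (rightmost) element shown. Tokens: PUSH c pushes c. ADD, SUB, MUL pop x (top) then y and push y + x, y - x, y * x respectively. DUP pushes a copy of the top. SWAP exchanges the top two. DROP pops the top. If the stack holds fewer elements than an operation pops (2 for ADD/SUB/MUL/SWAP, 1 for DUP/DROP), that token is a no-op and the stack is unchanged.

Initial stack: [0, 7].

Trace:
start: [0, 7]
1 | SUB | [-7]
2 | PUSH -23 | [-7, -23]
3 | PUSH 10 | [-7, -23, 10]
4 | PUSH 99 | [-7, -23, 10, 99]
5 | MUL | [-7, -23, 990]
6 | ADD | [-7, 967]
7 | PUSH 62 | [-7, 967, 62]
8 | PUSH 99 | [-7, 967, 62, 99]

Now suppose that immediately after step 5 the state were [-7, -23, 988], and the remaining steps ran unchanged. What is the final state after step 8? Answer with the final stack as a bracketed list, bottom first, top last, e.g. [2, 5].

[-7, 965, 62, 99]

state after step 5 := [-7, -23, 988]
6 | ADD | [-7, 965]
7 | PUSH 62 | [-7, 965, 62]
8 | PUSH 99 | [-7, 965, 62, 99]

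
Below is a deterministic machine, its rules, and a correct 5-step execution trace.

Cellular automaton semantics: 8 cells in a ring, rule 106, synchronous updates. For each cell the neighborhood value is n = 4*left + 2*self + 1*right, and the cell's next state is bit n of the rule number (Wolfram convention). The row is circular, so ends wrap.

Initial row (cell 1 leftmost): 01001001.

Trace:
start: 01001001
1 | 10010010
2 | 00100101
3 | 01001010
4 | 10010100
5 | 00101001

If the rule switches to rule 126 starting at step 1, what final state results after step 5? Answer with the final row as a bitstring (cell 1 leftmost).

(re-executing steps 1..5 under rule 126; state before step 1: 01001001)
1 | 11111111
2 | 00000000
3 | 00000000
4 | 00000000
5 | 00000000

00000000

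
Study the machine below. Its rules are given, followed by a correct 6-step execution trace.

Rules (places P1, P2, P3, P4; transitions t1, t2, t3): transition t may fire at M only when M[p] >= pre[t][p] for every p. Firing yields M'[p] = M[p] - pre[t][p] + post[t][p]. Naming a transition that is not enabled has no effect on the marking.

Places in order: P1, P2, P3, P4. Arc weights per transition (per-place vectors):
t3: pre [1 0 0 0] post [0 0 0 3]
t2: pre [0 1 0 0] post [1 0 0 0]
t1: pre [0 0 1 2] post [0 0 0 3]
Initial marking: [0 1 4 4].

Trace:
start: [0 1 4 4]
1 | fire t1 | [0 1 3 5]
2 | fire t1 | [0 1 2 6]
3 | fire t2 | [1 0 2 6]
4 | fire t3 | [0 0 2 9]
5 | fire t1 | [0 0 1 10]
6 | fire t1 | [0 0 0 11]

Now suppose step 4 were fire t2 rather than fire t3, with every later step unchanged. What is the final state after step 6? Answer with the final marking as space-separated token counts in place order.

1 0 0 8

(re-executing from step 4 with the substitution; state before step 4: [1 0 2 6])
4 | fire t2 | [1 0 2 6]
5 | fire t1 | [1 0 1 7]
6 | fire t1 | [1 0 0 8]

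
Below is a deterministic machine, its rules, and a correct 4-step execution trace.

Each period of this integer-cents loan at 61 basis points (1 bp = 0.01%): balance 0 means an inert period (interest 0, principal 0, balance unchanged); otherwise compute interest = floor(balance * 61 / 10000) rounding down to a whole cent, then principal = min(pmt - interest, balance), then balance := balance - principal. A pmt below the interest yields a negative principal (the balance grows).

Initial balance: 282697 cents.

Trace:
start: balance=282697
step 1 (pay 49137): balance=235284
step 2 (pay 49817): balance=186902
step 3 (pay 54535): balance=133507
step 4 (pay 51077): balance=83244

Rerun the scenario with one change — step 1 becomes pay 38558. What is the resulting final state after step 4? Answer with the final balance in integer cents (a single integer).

94017

(re-executing from step 1 with the substitution; state before step 1: balance=282697)
step 1 (pay 38558): balance=245863
step 2 (pay 49817): balance=197545
step 3 (pay 54535): balance=144215
step 4 (pay 51077): balance=94017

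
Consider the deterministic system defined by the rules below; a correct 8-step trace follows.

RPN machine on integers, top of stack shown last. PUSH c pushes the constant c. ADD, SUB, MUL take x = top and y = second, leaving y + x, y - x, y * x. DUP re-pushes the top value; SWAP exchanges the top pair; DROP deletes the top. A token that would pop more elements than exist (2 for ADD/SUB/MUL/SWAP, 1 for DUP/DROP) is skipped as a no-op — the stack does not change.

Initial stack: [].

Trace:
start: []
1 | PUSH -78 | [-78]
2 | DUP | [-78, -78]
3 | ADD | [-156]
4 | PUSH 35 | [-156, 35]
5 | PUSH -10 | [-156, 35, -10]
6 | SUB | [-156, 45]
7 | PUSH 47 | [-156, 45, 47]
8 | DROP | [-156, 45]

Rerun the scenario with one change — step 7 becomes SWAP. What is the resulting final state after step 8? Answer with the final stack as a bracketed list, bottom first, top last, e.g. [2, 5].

(re-executing from step 7 with the substitution; state before step 7: [-156, 45])
7 | SWAP | [45, -156]
8 | DROP | [45]

[45]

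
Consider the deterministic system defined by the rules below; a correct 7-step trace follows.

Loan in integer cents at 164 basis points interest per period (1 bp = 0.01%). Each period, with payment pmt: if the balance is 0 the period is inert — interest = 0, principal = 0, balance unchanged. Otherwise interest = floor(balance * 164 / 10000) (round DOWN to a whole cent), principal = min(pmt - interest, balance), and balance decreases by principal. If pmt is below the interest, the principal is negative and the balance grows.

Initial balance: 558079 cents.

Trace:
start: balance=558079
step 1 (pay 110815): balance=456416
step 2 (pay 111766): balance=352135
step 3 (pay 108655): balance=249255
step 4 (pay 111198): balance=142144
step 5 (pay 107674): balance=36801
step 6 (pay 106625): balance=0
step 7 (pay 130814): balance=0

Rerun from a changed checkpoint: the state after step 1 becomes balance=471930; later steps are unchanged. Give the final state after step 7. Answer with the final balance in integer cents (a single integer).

0

state after step 1 := balance=471930
step 2 (pay 111766): balance=367903
step 3 (pay 108655): balance=265281
step 4 (pay 111198): balance=158433
step 5 (pay 107674): balance=53357
step 6 (pay 106625): balance=0
step 7 (pay 130814): balance=0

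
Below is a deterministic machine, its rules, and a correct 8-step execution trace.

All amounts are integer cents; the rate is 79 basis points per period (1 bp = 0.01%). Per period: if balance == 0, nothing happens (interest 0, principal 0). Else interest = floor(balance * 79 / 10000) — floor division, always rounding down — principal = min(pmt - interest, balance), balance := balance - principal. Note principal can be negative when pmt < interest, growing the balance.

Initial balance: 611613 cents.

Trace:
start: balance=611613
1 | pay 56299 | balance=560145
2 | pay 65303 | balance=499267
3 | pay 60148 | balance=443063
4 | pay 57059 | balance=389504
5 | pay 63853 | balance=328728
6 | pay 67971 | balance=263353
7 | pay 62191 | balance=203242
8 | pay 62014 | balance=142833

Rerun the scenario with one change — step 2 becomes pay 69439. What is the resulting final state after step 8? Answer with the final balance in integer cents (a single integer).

(re-executing from step 2 with the substitution; state before step 2: balance=560145)
2 | pay 69439 | balance=495131
3 | pay 60148 | balance=438894
4 | pay 57059 | balance=385302
5 | pay 63853 | balance=324492
6 | pay 67971 | balance=259084
7 | pay 62191 | balance=198939
8 | pay 62014 | balance=138496

138496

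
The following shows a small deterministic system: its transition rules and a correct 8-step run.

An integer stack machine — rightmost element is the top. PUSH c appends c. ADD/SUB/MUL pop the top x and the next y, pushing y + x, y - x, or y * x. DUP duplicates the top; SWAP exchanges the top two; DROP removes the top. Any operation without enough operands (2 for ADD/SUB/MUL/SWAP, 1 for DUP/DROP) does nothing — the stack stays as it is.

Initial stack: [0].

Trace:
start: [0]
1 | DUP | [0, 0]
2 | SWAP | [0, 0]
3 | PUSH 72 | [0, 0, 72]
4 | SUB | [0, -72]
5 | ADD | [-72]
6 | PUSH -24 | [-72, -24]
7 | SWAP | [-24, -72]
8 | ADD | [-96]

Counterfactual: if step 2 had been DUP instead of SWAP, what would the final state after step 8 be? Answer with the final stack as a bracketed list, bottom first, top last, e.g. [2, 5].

(re-executing from step 2 with the substitution; state before step 2: [0, 0])
2 | DUP | [0, 0, 0]
3 | PUSH 72 | [0, 0, 0, 72]
4 | SUB | [0, 0, -72]
5 | ADD | [0, -72]
6 | PUSH -24 | [0, -72, -24]
7 | SWAP | [0, -24, -72]
8 | ADD | [0, -96]

[0, -96]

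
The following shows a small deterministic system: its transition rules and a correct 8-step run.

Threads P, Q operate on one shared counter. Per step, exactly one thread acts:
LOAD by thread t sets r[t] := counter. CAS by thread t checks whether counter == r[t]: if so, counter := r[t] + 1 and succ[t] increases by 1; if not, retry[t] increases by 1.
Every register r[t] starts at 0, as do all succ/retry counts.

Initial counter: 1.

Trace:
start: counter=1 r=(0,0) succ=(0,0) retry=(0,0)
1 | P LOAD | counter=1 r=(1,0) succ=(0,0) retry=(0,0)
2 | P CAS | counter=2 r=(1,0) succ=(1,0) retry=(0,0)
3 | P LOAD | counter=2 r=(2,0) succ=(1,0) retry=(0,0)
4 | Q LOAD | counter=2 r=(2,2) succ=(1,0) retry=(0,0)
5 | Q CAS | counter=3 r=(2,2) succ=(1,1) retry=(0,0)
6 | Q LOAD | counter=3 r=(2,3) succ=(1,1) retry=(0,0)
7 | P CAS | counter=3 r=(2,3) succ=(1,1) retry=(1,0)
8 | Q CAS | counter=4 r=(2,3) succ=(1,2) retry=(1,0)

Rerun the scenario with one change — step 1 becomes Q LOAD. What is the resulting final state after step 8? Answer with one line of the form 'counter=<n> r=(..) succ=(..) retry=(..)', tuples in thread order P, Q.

(re-executing from step 1 with the substitution; state before step 1: counter=1 r=(0,0) succ=(0,0) retry=(0,0))
1 | Q LOAD | counter=1 r=(0,1) succ=(0,0) retry=(0,0)
2 | P CAS | counter=1 r=(0,1) succ=(0,0) retry=(1,0)
3 | P LOAD | counter=1 r=(1,1) succ=(0,0) retry=(1,0)
4 | Q LOAD | counter=1 r=(1,1) succ=(0,0) retry=(1,0)
5 | Q CAS | counter=2 r=(1,1) succ=(0,1) retry=(1,0)
6 | Q LOAD | counter=2 r=(1,2) succ=(0,1) retry=(1,0)
7 | P CAS | counter=2 r=(1,2) succ=(0,1) retry=(2,0)
8 | Q CAS | counter=3 r=(1,2) succ=(0,2) retry=(2,0)

counter=3 r=(1,2) succ=(0,2) retry=(2,0)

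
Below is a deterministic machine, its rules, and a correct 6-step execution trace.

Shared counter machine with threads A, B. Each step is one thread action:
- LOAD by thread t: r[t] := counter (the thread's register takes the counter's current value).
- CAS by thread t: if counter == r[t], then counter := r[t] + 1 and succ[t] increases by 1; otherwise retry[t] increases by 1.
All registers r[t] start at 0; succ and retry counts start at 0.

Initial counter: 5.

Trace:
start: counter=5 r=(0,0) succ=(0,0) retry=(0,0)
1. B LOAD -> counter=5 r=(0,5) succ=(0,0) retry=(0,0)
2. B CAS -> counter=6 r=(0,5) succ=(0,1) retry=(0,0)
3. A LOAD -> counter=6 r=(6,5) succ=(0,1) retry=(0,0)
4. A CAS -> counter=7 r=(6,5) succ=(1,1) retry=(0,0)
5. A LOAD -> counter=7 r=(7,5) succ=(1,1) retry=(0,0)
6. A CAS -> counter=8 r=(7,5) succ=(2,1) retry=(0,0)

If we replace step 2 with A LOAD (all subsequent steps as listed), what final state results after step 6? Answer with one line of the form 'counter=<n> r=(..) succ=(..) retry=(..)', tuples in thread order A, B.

counter=7 r=(6,5) succ=(2,0) retry=(0,0)

(re-executing from step 2 with the substitution; state before step 2: counter=5 r=(0,5) succ=(0,0) retry=(0,0))
2. A LOAD -> counter=5 r=(5,5) succ=(0,0) retry=(0,0)
3. A LOAD -> counter=5 r=(5,5) succ=(0,0) retry=(0,0)
4. A CAS -> counter=6 r=(5,5) succ=(1,0) retry=(0,0)
5. A LOAD -> counter=6 r=(6,5) succ=(1,0) retry=(0,0)
6. A CAS -> counter=7 r=(6,5) succ=(2,0) retry=(0,0)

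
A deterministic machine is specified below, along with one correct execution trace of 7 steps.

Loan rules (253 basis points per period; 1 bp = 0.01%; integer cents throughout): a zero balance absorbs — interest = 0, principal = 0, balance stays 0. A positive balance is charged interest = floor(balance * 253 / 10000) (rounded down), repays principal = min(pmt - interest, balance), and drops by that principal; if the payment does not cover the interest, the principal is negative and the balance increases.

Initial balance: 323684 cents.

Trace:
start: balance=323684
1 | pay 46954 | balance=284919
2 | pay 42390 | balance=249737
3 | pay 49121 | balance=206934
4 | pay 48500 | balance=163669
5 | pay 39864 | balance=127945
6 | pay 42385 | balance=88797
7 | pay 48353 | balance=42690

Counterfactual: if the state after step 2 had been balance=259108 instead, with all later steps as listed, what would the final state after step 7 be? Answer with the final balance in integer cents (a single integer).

state after step 2 := balance=259108
3 | pay 49121 | balance=216542
4 | pay 48500 | balance=173520
5 | pay 39864 | balance=138046
6 | pay 42385 | balance=99153
7 | pay 48353 | balance=53308

53308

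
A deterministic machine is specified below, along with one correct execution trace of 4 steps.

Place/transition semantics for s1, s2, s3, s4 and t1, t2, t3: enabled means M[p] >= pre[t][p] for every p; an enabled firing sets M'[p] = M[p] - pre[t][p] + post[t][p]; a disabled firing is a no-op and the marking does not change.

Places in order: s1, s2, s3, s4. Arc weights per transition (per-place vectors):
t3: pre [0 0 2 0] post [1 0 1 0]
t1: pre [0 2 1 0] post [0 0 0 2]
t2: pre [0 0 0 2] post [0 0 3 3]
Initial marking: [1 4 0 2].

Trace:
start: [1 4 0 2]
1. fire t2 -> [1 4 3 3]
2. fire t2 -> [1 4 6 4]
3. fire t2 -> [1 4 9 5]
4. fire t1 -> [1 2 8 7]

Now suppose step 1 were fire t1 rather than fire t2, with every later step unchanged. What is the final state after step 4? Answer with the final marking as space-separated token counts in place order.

1 2 5 6

(re-executing from step 1 with the substitution; state before step 1: [1 4 0 2])
1. fire t1 -> [1 4 0 2]
2. fire t2 -> [1 4 3 3]
3. fire t2 -> [1 4 6 4]
4. fire t1 -> [1 2 5 6]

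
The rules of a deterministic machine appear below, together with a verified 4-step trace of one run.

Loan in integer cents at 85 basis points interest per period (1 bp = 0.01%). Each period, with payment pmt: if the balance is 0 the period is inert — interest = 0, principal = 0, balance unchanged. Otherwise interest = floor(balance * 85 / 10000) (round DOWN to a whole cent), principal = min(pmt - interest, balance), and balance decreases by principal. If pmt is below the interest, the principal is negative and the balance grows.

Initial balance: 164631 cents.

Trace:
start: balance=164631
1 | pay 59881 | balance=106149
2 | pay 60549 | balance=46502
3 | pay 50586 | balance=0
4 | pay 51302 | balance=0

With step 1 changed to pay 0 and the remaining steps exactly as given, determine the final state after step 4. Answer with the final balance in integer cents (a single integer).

(re-executing from step 1 with the substitution; state before step 1: balance=164631)
1 | pay 0 | balance=166030
2 | pay 60549 | balance=106892
3 | pay 50586 | balance=57214
4 | pay 51302 | balance=6398

6398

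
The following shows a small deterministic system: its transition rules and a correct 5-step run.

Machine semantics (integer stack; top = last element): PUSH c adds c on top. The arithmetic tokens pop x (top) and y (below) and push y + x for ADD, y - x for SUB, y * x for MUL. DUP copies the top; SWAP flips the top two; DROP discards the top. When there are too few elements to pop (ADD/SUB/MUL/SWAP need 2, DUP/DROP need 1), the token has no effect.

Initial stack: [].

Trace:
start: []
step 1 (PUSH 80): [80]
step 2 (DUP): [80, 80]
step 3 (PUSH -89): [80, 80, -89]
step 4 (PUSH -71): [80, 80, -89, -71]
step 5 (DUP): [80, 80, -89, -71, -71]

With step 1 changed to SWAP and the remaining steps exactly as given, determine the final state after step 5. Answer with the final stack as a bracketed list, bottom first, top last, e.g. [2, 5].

(re-executing from step 1 with the substitution; state before step 1: [])
step 1 (SWAP): []
step 2 (DUP): []
step 3 (PUSH -89): [-89]
step 4 (PUSH -71): [-89, -71]
step 5 (DUP): [-89, -71, -71]

[-89, -71, -71]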